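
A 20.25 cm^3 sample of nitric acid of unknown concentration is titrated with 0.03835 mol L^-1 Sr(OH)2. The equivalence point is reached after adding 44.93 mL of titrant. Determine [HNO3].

n(Sr(OH)2) delivered = 0.03835 x 0.04493 = 0.001723 mol.
The reaction is 2 HNO3 + 1 Sr(OH)2, so n(HNO3) = 0.001723 x 2/1 = 0.003446 mol.
[HNO3] = 0.003446 mol / 0.02025 L = 0.170 M.

0.170 M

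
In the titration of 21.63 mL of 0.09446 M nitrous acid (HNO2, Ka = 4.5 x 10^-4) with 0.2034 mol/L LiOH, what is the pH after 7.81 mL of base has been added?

Initial n(HNO2) = 0.09446 x 0.02163 = 0.002043 mol.
n(LiOH) added = 0.2034 x 0.007810 = 0.001589 mol, converting that many moles of HNO2 to NO2-.
Remaining n(HNO2) = 0.0004546 mol; n(NO2-) = 0.001589 mol.
By Henderson-Hasselbalch, pH = pKa + log([A^-]/[HA]) = 3.35 + log(0.001589/0.0004546) = 3.35 + (+0.54) = 3.89.

3.89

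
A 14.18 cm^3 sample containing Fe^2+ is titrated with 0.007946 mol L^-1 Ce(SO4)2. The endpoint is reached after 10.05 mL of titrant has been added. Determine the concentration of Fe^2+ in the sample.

0.00563 M

n(Ce(SO4)2) = 0.007946 x 0.01005 = 7.986e-5 mol.
From the balanced equation, 1 mol Ce(SO4)2 reacts with 1 mol Fe^2+, so n(Fe^2+) = 7.986e-5 x 1/1 = 7.986e-5 mol.
[Fe^2+] = 7.986e-5 / 0.01418 L = 0.00563 M.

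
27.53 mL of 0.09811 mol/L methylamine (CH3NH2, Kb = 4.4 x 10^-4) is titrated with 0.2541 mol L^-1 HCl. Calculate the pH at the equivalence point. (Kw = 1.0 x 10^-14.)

n(CH3NH2) = 0.09811 x 0.02753 = 0.002701 mol; V(HCl) at equivalence = 0.002701/0.2541 = 0.01063 L.
At equivalence the base is fully converted to CH3NH3+; total volume = 0.03816 L, so [CH3NH3+] = 0.002701/0.03816 = 0.07078 M.
Ka(CH3NH3+) = Kw/Kb = 1.0e-14 / 4.4 x 10^-4 = 2.27e-11.
[H^+] = sqrt(Ka x [CH3NH3+]) = sqrt(2.27e-11 x 0.07078) = 1.27e-6 M.
pH = -log(1.27e-6) = 5.90.

5.90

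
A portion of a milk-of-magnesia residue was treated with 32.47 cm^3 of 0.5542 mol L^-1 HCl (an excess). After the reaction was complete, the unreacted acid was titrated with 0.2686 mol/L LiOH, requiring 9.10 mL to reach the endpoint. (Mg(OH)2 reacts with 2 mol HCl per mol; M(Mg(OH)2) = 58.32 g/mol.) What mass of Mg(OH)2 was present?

0.453 g

Total n(HCl) added = 0.5542 x 0.03247 = 0.01799 mol.
n(LiOH) used = 0.2686 x 0.009100 = 0.002444 mol, which equals the excess n(HCl).
So n(HCl) consumed by the sample = 0.01799 - 0.002444 = 0.01555 mol.
n(Mg(OH)2) = 0.01555 / 2 = 0.007775 mol.
mass = 0.007775 mol x 58.32 g/mol = 0.453 g.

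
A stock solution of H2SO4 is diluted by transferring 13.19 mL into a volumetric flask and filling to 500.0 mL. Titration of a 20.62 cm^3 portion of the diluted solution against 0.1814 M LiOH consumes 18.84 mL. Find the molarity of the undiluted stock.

3.14 M

n(LiOH) = 0.1814 x 0.01884 = 0.003418 mol.
n(H2SO4) in the aliquot = 0.003418 x 1/2 = 0.001709 mol.
[diluted H2SO4] = 0.001709 / 0.02062 = 0.08287 M.
Dilution factor = 500.0/13.19 = 37.91, so [stock] = 0.08287 x 37.91 = 3.14 M.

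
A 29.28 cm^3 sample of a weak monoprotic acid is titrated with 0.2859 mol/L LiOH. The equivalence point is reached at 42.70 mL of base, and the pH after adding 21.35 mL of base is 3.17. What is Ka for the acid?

21.35 mL is half of the equivalence volume, so this is the half-equivalence point where [HA] = [A^-].
At half-equivalence pH = pKa, so pKa = 3.17.
Ka = 10^(-3.17) = 6.8 x 10^-4.

6.8 x 10^-4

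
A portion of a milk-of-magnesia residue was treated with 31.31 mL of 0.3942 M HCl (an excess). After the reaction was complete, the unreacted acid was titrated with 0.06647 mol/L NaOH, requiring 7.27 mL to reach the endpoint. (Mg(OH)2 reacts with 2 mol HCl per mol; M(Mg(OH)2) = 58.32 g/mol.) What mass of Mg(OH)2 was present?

Total n(HCl) added = 0.3942 x 0.03131 = 0.01234 mol.
n(NaOH) used = 0.06647 x 0.007270 = 0.0004832 mol, which equals the excess n(HCl).
So n(HCl) consumed by the sample = 0.01234 - 0.0004832 = 0.01186 mol.
n(Mg(OH)2) = 0.01186 / 2 = 0.005930 mol.
mass = 0.005930 mol x 58.32 g/mol = 0.346 g.

0.346 g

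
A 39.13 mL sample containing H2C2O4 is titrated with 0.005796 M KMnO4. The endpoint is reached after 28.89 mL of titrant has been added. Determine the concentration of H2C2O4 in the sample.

n(KMnO4) = 0.005796 x 0.02889 = 0.0001674 mol.
From the balanced equation, 2 mol KMnO4 reacts with 5 mol H2C2O4, so n(H2C2O4) = 0.0001674 x 5/2 = 0.0004186 mol.
[H2C2O4] = 0.0004186 / 0.03913 L = 0.0107 M.

0.0107 M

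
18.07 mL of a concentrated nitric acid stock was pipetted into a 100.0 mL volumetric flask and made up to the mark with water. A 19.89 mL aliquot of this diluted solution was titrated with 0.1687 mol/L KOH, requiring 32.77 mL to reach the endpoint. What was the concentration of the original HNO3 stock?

1.54 M

n(KOH) = 0.1687 x 0.03277 = 0.005528 mol.
n(HNO3) in the aliquot = 0.005528 mol.
[diluted HNO3] = 0.005528 / 0.01989 = 0.2779 M.
Dilution factor = 100.0/18.07 = 5.534, so [stock] = 0.2779 x 5.534 = 1.54 M.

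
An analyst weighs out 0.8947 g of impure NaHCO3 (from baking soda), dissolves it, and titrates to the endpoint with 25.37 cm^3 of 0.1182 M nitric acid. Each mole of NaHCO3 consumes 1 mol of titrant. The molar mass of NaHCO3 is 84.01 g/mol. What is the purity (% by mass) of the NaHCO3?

n(HNO3) = 0.1182 x 0.02537 = 0.002999 mol.
n(NaHCO3) = 0.002999 / 1 = 0.002999 mol.
mass of NaHCO3 = 0.002999 x 84.01 = 0.2519 g.
% purity = 0.2519 / 0.8947 x 100 = 28.2%.

28.2%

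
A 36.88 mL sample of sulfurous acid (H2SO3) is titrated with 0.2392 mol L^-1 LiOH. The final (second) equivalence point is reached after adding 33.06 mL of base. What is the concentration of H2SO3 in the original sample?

n(LiOH) = 0.2392 x 0.03306 = 0.007908 mol.
At the final (second) equivalence point, 2 mol OH^- react per mol H2SO3, so n(H2SO3) = 0.007908 / 2 = 0.003954 mol.
[H2SO3] = 0.003954 / 0.03688 L = 0.107 M.

0.107 M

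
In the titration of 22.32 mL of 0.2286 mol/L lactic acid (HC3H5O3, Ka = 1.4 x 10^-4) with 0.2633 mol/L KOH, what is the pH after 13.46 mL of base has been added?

4.21

Initial n(HC3H5O3) = 0.2286 x 0.02232 = 0.005102 mol.
n(KOH) added = 0.2633 x 0.01346 = 0.003544 mol, converting that many moles of HC3H5O3 to C3H5O3-.
Remaining n(HC3H5O3) = 0.001558 mol; n(C3H5O3-) = 0.003544 mol.
By Henderson-Hasselbalch, pH = pKa + log([A^-]/[HA]) = 3.85 + log(0.003544/0.001558) = 3.85 + (+0.36) = 4.21.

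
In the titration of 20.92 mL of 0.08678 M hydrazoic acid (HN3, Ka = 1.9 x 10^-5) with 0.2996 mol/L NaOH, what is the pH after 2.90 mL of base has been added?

4.68

Initial n(HN3) = 0.08678 x 0.02092 = 0.001815 mol.
n(NaOH) added = 0.2996 x 0.002900 = 0.0008688 mol, converting that many moles of HN3 to N3-.
Remaining n(HN3) = 0.0009466 mol; n(N3-) = 0.0008688 mol.
By Henderson-Hasselbalch, pH = pKa + log([A^-]/[HA]) = 4.72 + log(0.0008688/0.0009466) = 4.72 + (-0.04) = 4.68.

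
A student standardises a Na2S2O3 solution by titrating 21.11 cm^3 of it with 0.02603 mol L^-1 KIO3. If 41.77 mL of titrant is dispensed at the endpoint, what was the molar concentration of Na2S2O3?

n(KIO3) = 0.02603 x 0.04177 = 0.001087 mol.
From the balanced equation, 1 mol KIO3 reacts with 6 mol Na2S2O3, so n(Na2S2O3) = 0.001087 x 6/1 = 0.006524 mol.
[Na2S2O3] = 0.006524 / 0.02111 L = 0.309 M.

0.309 M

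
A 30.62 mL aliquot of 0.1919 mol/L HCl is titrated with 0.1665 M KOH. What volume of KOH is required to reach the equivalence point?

35.3 mL

n(HCl) = 0.1919 mol/L x 0.03062 L = 0.005876 mol.
At equivalence n(KOH) = n(HCl) = 0.005876 mol.
V(KOH) = 0.005876 / 0.1665 = 0.03529 L = 35.3 mL.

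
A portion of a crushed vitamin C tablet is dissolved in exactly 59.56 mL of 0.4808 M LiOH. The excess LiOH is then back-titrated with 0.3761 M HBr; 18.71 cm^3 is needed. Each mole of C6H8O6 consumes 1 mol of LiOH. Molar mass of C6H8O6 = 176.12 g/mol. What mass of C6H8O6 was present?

Total n(LiOH) added = 0.4808 x 0.05956 = 0.02864 mol.
n(HBr) used = 0.3761 x 0.01871 = 0.007037 mol, which equals the excess n(LiOH).
So n(LiOH) consumed by the sample = 0.02864 - 0.007037 = 0.02160 mol.
n(C6H8O6) = 0.02160 / 1 = 0.02160 mol.
mass = 0.02160 mol x 176.12 g/mol = 3.80 g.

3.80 g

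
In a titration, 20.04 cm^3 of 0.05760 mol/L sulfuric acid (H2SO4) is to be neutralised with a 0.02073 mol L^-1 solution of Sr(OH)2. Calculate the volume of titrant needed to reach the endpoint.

55.7 mL

n(H2SO4) = 0.05760 mol/L x 0.02004 L = 0.001154 mol.
At equivalence n(Sr(OH)2) = n(H2SO4) = 0.001154 mol.
V(Sr(OH)2) = 0.001154 / 0.02073 = 0.05568 L = 55.7 mL.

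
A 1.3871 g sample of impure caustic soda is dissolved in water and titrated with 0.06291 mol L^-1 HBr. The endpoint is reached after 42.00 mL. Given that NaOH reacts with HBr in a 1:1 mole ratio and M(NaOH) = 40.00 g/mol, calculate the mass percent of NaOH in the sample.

7.62%

n(HBr) = 0.06291 x 0.04200 = 0.002642 mol.
n(NaOH) = 0.002642 / 1 = 0.002642 mol.
mass of NaOH = 0.002642 x 40.00 = 0.1057 g.
% purity = 0.1057 / 1.3871 x 100 = 7.62%.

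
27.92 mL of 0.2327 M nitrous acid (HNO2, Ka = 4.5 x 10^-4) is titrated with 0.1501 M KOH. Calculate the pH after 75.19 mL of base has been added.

n(acid) = 0.2327 x 0.02792 = 0.006497 mol; n(KOH) added = 0.1501 x 0.07519 = 0.01129 mol.
Base is in excess by 0.01129 - 0.006497 = 0.004789 mol in a total volume of 0.1031 L.
[OH^-] = 0.004789/0.1031 = 0.04645 M, so pOH = 1.33 and pH = 14.00 - 1.33 = 12.67.

12.67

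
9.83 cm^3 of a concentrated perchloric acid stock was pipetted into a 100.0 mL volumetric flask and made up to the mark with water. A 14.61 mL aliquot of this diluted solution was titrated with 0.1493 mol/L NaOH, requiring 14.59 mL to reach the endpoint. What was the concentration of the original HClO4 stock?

1.52 M

n(NaOH) = 0.1493 x 0.01459 = 0.002178 mol.
n(HClO4) in the aliquot = 0.002178 mol.
[diluted HClO4] = 0.002178 / 0.01461 = 0.1491 M.
Dilution factor = 100.0/9.830 = 10.17, so [stock] = 0.1491 x 10.17 = 1.52 M.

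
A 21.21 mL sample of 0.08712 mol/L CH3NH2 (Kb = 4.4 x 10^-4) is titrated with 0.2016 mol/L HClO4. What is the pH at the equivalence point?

5.93

n(CH3NH2) = 0.08712 x 0.02121 = 0.001848 mol; V(HClO4) at equivalence = 0.001848/0.2016 = 0.009166 L.
At equivalence the base is fully converted to CH3NH3+; total volume = 0.03038 L, so [CH3NH3+] = 0.001848/0.03038 = 0.06083 M.
Ka(CH3NH3+) = Kw/Kb = 1.0e-14 / 4.4 x 10^-4 = 2.27e-11.
[H^+] = sqrt(Ka x [CH3NH3+]) = sqrt(2.27e-11 x 0.06083) = 1.18e-6 M.
pH = -log(1.18e-6) = 5.93.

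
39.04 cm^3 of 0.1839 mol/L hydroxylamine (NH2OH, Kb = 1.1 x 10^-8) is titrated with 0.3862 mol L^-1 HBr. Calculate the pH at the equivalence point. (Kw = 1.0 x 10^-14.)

3.47

n(NH2OH) = 0.1839 x 0.03904 = 0.007179 mol; V(HBr) at equivalence = 0.007179/0.3862 = 0.01859 L.
At equivalence the base is fully converted to NH3OH+; total volume = 0.05763 L, so [NH3OH+] = 0.007179/0.05763 = 0.1246 M.
Ka(NH3OH+) = Kw/Kb = 1.0e-14 / 1.1 x 10^-8 = 9.09e-7.
[H^+] = sqrt(Ka x [NH3OH+]) = sqrt(9.09e-7 x 0.1246) = 0.000337 M.
pH = -log(0.000337) = 3.47.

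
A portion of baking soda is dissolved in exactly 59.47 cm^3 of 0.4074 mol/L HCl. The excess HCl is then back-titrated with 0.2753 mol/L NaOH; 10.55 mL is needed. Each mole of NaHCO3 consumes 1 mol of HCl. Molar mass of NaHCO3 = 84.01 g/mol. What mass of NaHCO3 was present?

1.79 g

Total n(HCl) added = 0.4074 x 0.05947 = 0.02423 mol.
n(NaOH) used = 0.2753 x 0.01055 = 0.002904 mol, which equals the excess n(HCl).
So n(HCl) consumed by the sample = 0.02423 - 0.002904 = 0.02132 mol.
n(NaHCO3) = 0.02132 / 1 = 0.02132 mol.
mass = 0.02132 mol x 84.01 g/mol = 1.79 g.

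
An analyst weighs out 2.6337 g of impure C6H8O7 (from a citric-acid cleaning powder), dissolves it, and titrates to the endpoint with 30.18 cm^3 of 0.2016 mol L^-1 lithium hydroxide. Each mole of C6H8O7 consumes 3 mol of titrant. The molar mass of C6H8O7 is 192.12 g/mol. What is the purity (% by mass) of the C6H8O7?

n(LiOH) = 0.2016 x 0.03018 = 0.006084 mol.
n(C6H8O7) = 0.006084 / 3 = 0.002028 mol.
mass of C6H8O7 = 0.002028 x 192.12 = 0.3896 g.
% purity = 0.3896 / 2.6337 x 100 = 14.8%.

14.8%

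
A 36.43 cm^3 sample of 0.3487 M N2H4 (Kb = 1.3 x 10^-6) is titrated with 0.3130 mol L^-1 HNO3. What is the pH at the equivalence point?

4.45

n(N2H4) = 0.3487 x 0.03643 = 0.01270 mol; V(HNO3) at equivalence = 0.01270/0.3130 = 0.04059 L.
At equivalence the base is fully converted to N2H5+; total volume = 0.07702 L, so [N2H5+] = 0.01270/0.07702 = 0.1649 M.
Ka(N2H5+) = Kw/Kb = 1.0e-14 / 1.3 x 10^-6 = 7.69e-9.
[H^+] = sqrt(Ka x [N2H5+]) = sqrt(7.69e-9 x 0.1649) = 3.56e-5 M.
pH = -log(3.56e-5) = 4.45.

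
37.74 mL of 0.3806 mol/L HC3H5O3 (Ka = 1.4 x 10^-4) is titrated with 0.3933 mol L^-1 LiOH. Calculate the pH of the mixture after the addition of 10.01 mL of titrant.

3.43

Initial n(HC3H5O3) = 0.3806 x 0.03774 = 0.01436 mol.
n(LiOH) added = 0.3933 x 0.01001 = 0.003937 mol, converting that many moles of HC3H5O3 to C3H5O3-.
Remaining n(HC3H5O3) = 0.01043 mol; n(C3H5O3-) = 0.003937 mol.
By Henderson-Hasselbalch, pH = pKa + log([A^-]/[HA]) = 3.85 + log(0.003937/0.01043) = 3.85 + (-0.42) = 3.43.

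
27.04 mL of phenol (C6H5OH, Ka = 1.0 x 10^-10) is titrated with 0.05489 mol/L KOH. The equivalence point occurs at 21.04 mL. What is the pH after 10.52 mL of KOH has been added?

10.52 mL is exactly half the equivalence volume (21.04/2), i.e. the half-equivalence point.
There, n(HA) = n(A^-), so pH = pKa = -log(1.0 x 10^-10) = 10.00.

10.00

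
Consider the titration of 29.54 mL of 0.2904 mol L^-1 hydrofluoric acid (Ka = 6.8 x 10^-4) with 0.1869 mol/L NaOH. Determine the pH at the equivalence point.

8.11

n(HF) = 0.2904 x 0.02954 = 0.008578 mol; V(NaOH) at equivalence = 0.008578/0.1869 = 0.04590 L.
At equivalence all the acid is converted to F-; total volume = 0.02954 + 0.04590 = 0.07544 L, so [F-] = 0.008578/0.07544 = 0.1137 M.
Kb = Kw/Ka = 1.0e-14 / 6.8 x 10^-4 = 1.47e-11.
[OH^-] = sqrt(Kb x [F-]) = sqrt(1.47e-11 x 0.1137) = 1.29e-6 M.
pOH = 5.89, so pH = 14.00 - 5.89 = 8.11.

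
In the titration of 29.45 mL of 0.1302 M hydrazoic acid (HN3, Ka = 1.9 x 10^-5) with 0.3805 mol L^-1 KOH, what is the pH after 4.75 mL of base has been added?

Initial n(HN3) = 0.1302 x 0.02945 = 0.003834 mol.
n(KOH) added = 0.3805 x 0.004750 = 0.001807 mol, converting that many moles of HN3 to N3-.
Remaining n(HN3) = 0.002027 mol; n(N3-) = 0.001807 mol.
By Henderson-Hasselbalch, pH = pKa + log([A^-]/[HA]) = 4.72 + log(0.001807/0.002027) = 4.72 + (-0.05) = 4.67.

4.67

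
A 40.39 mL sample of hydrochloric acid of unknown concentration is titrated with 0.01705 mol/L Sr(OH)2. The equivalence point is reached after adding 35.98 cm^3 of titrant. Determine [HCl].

0.0304 M

n(Sr(OH)2) delivered = 0.01705 x 0.03598 = 0.0006135 mol.
The reaction is 2 HCl + 1 Sr(OH)2, so n(HCl) = 0.0006135 x 2/1 = 0.001227 mol.
[HCl] = 0.001227 mol / 0.04039 L = 0.0304 M.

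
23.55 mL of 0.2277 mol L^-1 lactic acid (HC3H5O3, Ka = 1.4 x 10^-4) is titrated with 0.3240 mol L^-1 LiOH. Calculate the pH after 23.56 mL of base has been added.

n(acid) = 0.2277 x 0.02355 = 0.005362 mol; n(LiOH) added = 0.3240 x 0.02356 = 0.007633 mol.
Base is in excess by 0.007633 - 0.005362 = 0.002271 mol in a total volume of 0.04711 L.
[OH^-] = 0.002271/0.04711 = 0.04821 M, so pOH = 1.32 and pH = 14.00 - 1.32 = 12.68.

12.68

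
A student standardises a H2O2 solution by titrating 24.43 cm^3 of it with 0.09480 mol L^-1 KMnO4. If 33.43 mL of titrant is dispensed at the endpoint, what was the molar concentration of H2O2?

0.324 M

n(KMnO4) = 0.09480 x 0.03343 = 0.003169 mol.
From the balanced equation, 2 mol KMnO4 reacts with 5 mol H2O2, so n(H2O2) = 0.003169 x 5/2 = 0.007923 mol.
[H2O2] = 0.007923 / 0.02443 L = 0.324 M.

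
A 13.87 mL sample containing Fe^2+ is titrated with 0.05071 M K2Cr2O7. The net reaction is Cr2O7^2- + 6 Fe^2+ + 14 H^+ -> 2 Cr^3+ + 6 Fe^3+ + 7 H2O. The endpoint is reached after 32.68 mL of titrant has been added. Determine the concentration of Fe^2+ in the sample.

0.717 M

n(K2Cr2O7) = 0.05071 x 0.03268 = 0.001657 mol.
From the balanced equation, 1 mol K2Cr2O7 reacts with 6 mol Fe^2+, so n(Fe^2+) = 0.001657 x 6/1 = 0.009943 mol.
[Fe^2+] = 0.009943 / 0.01387 L = 0.717 M.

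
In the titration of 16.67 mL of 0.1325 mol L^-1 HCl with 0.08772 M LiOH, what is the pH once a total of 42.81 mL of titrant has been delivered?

12.41

n(acid) = 0.1325 x 0.01667 = 0.002209 mol; n(LiOH) added = 0.08772 x 0.04281 = 0.003755 mol.
Base is in excess by 0.003755 - 0.002209 = 0.001547 mol in a total volume of 0.05948 L.
[OH^-] = 0.001547/0.05948 = 0.02600 M, so pOH = 1.59 and pH = 14.00 - 1.59 = 12.41.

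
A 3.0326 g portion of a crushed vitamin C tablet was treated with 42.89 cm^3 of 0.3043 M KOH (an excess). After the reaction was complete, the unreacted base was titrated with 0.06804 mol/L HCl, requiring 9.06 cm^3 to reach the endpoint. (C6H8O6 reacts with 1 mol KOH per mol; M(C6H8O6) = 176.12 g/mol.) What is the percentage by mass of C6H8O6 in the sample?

72.2%

Total n(KOH) added = 0.3043 x 0.04289 = 0.01305 mol.
n(HCl) used = 0.06804 x 0.009060 = 0.0006164 mol, which equals the excess n(KOH).
So n(KOH) consumed by the sample = 0.01305 - 0.0006164 = 0.01243 mol.
n(C6H8O6) = 0.01243 / 1 = 0.01243 mol.
mass C6H8O6 = 0.01243 x 176.12 = 2.190 g, so %C6H8O6 = 2.190/3.0326 x 100 = 72.2%.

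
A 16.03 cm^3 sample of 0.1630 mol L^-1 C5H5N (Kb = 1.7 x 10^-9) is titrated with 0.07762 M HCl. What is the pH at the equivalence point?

n(C5H5N) = 0.1630 x 0.01603 = 0.002613 mol; V(HCl) at equivalence = 0.002613/0.07762 = 0.03366 L.
At equivalence the base is fully converted to C5H5NH+; total volume = 0.04969 L, so [C5H5NH+] = 0.002613/0.04969 = 0.05258 M.
Ka(C5H5NH+) = Kw/Kb = 1.0e-14 / 1.7 x 10^-9 = 5.88e-6.
[H^+] = sqrt(Ka x [C5H5NH+]) = sqrt(5.88e-6 x 0.05258) = 0.000556 M.
pH = -log(0.000556) = 3.25.

3.25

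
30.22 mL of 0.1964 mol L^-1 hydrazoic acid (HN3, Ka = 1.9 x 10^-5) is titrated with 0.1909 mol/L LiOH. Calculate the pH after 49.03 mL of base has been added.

12.64

n(acid) = 0.1964 x 0.03022 = 0.005935 mol; n(LiOH) added = 0.1909 x 0.04903 = 0.009360 mol.
Base is in excess by 0.009360 - 0.005935 = 0.003425 mol in a total volume of 0.07925 L.
[OH^-] = 0.003425/0.07925 = 0.04321 M, so pOH = 1.36 and pH = 14.00 - 1.36 = 12.64.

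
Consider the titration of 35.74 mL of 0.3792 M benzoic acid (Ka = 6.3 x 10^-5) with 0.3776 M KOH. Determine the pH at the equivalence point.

n(C6H5COOH) = 0.3792 x 0.03574 = 0.01355 mol; V(KOH) at equivalence = 0.01355/0.3776 = 0.03589 L.
At equivalence all the acid is converted to C6H5COO-; total volume = 0.03574 + 0.03589 = 0.07163 L, so [C6H5COO-] = 0.01355/0.07163 = 0.1892 M.
Kb = Kw/Ka = 1.0e-14 / 6.3 x 10^-5 = 1.59e-10.
[OH^-] = sqrt(Kb x [C6H5COO-]) = sqrt(1.59e-10 x 0.1892) = 5.48e-6 M.
pOH = 5.26, so pH = 14.00 - 5.26 = 8.74.

8.74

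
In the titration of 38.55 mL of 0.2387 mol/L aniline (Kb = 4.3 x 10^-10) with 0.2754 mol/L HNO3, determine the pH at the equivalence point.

2.76

n(C6H5NH2) = 0.2387 x 0.03855 = 0.009202 mol; V(HNO3) at equivalence = 0.009202/0.2754 = 0.03341 L.
At equivalence the base is fully converted to C6H5NH3+; total volume = 0.07196 L, so [C6H5NH3+] = 0.009202/0.07196 = 0.1279 M.
Ka(C6H5NH3+) = Kw/Kb = 1.0e-14 / 4.3 x 10^-10 = 2.33e-5.
[H^+] = sqrt(Ka x [C6H5NH3+]) = sqrt(2.33e-5 x 0.1279) = 0.00172 M.
pH = -log(0.00172) = 2.76.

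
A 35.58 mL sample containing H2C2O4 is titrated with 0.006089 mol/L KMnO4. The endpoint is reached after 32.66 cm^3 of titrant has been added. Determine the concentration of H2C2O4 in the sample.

0.0140 M

n(KMnO4) = 0.006089 x 0.03266 = 0.0001989 mol.
From the balanced equation, 2 mol KMnO4 reacts with 5 mol H2C2O4, so n(H2C2O4) = 0.0001989 x 5/2 = 0.0004972 mol.
[H2C2O4] = 0.0004972 / 0.03558 L = 0.0140 M.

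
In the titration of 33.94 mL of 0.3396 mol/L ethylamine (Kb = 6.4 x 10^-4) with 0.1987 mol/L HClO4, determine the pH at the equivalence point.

5.85

n(C2H5NH2) = 0.3396 x 0.03394 = 0.01153 mol; V(HClO4) at equivalence = 0.01153/0.1987 = 0.05801 L.
At equivalence the base is fully converted to C2H5NH3+; total volume = 0.09195 L, so [C2H5NH3+] = 0.01153/0.09195 = 0.1254 M.
Ka(C2H5NH3+) = Kw/Kb = 1.0e-14 / 6.4 x 10^-4 = 1.56e-11.
[H^+] = sqrt(Ka x [C2H5NH3+]) = sqrt(1.56e-11 x 0.1254) = 1.40e-6 M.
pH = -log(1.40e-6) = 5.85.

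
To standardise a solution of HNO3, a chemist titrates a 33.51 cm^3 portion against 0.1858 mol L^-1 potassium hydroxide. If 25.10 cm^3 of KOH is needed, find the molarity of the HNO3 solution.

0.139 M

n(KOH) delivered = 0.1858 x 0.02510 = 0.004664 mol.
For a 1:1 reaction, n(HNO3) = 0.004664 mol.
[HNO3] = 0.004664 mol / 0.03351 L = 0.139 M.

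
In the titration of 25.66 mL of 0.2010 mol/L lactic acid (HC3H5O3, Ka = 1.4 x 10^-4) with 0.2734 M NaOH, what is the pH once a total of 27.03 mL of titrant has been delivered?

n(acid) = 0.2010 x 0.02566 = 0.005158 mol; n(NaOH) added = 0.2734 x 0.02703 = 0.007390 mol.
Base is in excess by 0.007390 - 0.005158 = 0.002232 mol in a total volume of 0.05269 L.
[OH^-] = 0.002232/0.05269 = 0.04237 M, so pOH = 1.37 and pH = 14.00 - 1.37 = 12.63.

12.63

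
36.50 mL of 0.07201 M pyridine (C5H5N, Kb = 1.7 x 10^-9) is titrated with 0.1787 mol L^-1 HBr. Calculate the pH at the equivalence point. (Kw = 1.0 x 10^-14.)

3.26

n(C5H5N) = 0.07201 x 0.03650 = 0.002628 mol; V(HBr) at equivalence = 0.002628/0.1787 = 0.01471 L.
At equivalence the base is fully converted to C5H5NH+; total volume = 0.05121 L, so [C5H5NH+] = 0.002628/0.05121 = 0.05133 M.
Ka(C5H5NH+) = Kw/Kb = 1.0e-14 / 1.7 x 10^-9 = 5.88e-6.
[H^+] = sqrt(Ka x [C5H5NH+]) = sqrt(5.88e-6 x 0.05133) = 0.000549 M.
pH = -log(0.000549) = 3.26.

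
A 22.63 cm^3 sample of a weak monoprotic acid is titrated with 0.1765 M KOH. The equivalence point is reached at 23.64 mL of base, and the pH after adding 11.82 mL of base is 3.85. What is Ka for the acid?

11.82 mL is half of the equivalence volume, so this is the half-equivalence point where [HA] = [A^-].
At half-equivalence pH = pKa, so pKa = 3.85.
Ka = 10^(-3.85) = 1.4 x 10^-4.

1.4 x 10^-4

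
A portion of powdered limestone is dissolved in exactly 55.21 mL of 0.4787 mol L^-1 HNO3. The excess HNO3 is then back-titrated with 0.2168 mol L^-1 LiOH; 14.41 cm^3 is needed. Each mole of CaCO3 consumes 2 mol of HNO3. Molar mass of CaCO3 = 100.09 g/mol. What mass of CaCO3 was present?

Total n(HNO3) added = 0.4787 x 0.05521 = 0.02643 mol.
n(LiOH) used = 0.2168 x 0.01441 = 0.003124 mol, which equals the excess n(HNO3).
So n(HNO3) consumed by the sample = 0.02643 - 0.003124 = 0.02330 mol.
n(CaCO3) = 0.02330 / 2 = 0.01165 mol.
mass = 0.01165 mol x 100.09 g/mol = 1.17 g.

1.17 g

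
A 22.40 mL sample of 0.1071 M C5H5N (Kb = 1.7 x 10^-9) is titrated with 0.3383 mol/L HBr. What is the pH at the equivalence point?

3.16

n(C5H5N) = 0.1071 x 0.02240 = 0.002399 mol; V(HBr) at equivalence = 0.002399/0.3383 = 0.007091 L.
At equivalence the base is fully converted to C5H5NH+; total volume = 0.02949 L, so [C5H5NH+] = 0.002399/0.02949 = 0.08135 M.
Ka(C5H5NH+) = Kw/Kb = 1.0e-14 / 1.7 x 10^-9 = 5.88e-6.
[H^+] = sqrt(Ka x [C5H5NH+]) = sqrt(5.88e-6 x 0.08135) = 0.000692 M.
pH = -log(0.000692) = 3.16.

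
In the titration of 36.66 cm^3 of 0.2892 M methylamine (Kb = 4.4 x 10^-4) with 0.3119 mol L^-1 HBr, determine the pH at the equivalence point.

n(CH3NH2) = 0.2892 x 0.03666 = 0.01060 mol; V(HBr) at equivalence = 0.01060/0.3119 = 0.03399 L.
At equivalence the base is fully converted to CH3NH3+; total volume = 0.07065 L, so [CH3NH3+] = 0.01060/0.07065 = 0.1501 M.
Ka(CH3NH3+) = Kw/Kb = 1.0e-14 / 4.4 x 10^-4 = 2.27e-11.
[H^+] = sqrt(Ka x [CH3NH3+]) = sqrt(2.27e-11 x 0.1501) = 1.85e-6 M.
pH = -log(1.85e-6) = 5.73.

5.73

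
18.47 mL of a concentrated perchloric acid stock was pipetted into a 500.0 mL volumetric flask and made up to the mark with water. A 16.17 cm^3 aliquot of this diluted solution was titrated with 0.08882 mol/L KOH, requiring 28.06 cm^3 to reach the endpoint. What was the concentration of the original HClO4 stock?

n(KOH) = 0.08882 x 0.02806 = 0.002492 mol.
n(HClO4) in the aliquot = 0.002492 mol.
[diluted HClO4] = 0.002492 / 0.01617 = 0.1541 M.
Dilution factor = 500.0/18.47 = 27.07, so [stock] = 0.1541 x 27.07 = 4.17 M.

4.17 M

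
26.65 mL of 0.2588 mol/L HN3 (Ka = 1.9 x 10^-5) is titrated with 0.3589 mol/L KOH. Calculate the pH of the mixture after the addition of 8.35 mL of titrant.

Initial n(HN3) = 0.2588 x 0.02665 = 0.006897 mol.
n(KOH) added = 0.3589 x 0.008350 = 0.002997 mol, converting that many moles of HN3 to N3-.
Remaining n(HN3) = 0.003900 mol; n(N3-) = 0.002997 mol.
By Henderson-Hasselbalch, pH = pKa + log([A^-]/[HA]) = 4.72 + log(0.002997/0.003900) = 4.72 + (-0.11) = 4.61.

4.61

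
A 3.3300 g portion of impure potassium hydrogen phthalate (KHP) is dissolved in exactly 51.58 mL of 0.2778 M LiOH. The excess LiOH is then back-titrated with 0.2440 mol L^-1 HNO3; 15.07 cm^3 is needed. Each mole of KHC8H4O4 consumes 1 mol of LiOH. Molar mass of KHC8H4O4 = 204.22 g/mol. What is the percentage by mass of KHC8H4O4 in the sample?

65.3%

Total n(LiOH) added = 0.2778 x 0.05158 = 0.01433 mol.
n(HNO3) used = 0.2440 x 0.01507 = 0.003677 mol, which equals the excess n(LiOH).
So n(LiOH) consumed by the sample = 0.01433 - 0.003677 = 0.01065 mol.
n(KHC8H4O4) = 0.01065 / 1 = 0.01065 mol.
mass KHC8H4O4 = 0.01065 x 204.22 = 2.175 g, so %KHC8H4O4 = 2.175/3.3300 x 100 = 65.3%.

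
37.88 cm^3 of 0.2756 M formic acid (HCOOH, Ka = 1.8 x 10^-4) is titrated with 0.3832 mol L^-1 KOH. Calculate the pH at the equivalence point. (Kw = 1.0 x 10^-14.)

n(HCOOH) = 0.2756 x 0.03788 = 0.01044 mol; V(KOH) at equivalence = 0.01044/0.3832 = 0.02724 L.
At equivalence all the acid is converted to HCOO-; total volume = 0.03788 + 0.02724 = 0.06512 L, so [HCOO-] = 0.01044/0.06512 = 0.1603 M.
Kb = Kw/Ka = 1.0e-14 / 1.8 x 10^-4 = 5.56e-11.
[OH^-] = sqrt(Kb x [HCOO-]) = sqrt(5.56e-11 x 0.1603) = 2.98e-6 M.
pOH = 5.53, so pH = 14.00 - 5.53 = 8.47.

8.47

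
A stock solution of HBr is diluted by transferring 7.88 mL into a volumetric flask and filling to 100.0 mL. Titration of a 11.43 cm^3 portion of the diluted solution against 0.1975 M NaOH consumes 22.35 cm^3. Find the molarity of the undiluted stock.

n(NaOH) = 0.1975 x 0.02235 = 0.004414 mol.
n(HBr) in the aliquot = 0.004414 mol.
[diluted HBr] = 0.004414 / 0.01143 = 0.3862 M.
Dilution factor = 100.0/7.880 = 12.69, so [stock] = 0.3862 x 12.69 = 4.90 M.

4.90 M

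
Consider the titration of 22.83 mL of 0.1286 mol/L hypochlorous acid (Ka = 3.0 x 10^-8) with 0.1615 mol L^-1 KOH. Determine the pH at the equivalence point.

10.19

n(HClO) = 0.1286 x 0.02283 = 0.002936 mol; V(KOH) at equivalence = 0.002936/0.1615 = 0.01818 L.
At equivalence all the acid is converted to ClO-; total volume = 0.02283 + 0.01818 = 0.04101 L, so [ClO-] = 0.002936/0.04101 = 0.07159 M.
Kb = Kw/Ka = 1.0e-14 / 3.0 x 10^-8 = 3.33e-7.
[OH^-] = sqrt(Kb x [ClO-]) = sqrt(3.33e-7 x 0.07159) = 0.000154 M.
pOH = 3.81, so pH = 14.00 - 3.81 = 10.19.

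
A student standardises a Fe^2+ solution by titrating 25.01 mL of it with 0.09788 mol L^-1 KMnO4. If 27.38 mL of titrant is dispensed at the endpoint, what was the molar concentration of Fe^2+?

n(KMnO4) = 0.09788 x 0.02738 = 0.002680 mol.
From the balanced equation, 1 mol KMnO4 reacts with 5 mol Fe^2+, so n(Fe^2+) = 0.002680 x 5/1 = 0.01340 mol.
[Fe^2+] = 0.01340 / 0.02501 L = 0.536 M.

0.536 M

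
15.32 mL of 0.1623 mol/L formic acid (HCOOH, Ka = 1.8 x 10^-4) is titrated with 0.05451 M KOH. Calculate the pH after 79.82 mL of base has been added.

12.29

n(acid) = 0.1623 x 0.01532 = 0.002486 mol; n(KOH) added = 0.05451 x 0.07982 = 0.004351 mol.
Base is in excess by 0.004351 - 0.002486 = 0.001865 mol in a total volume of 0.09514 L.
[OH^-] = 0.001865/0.09514 = 0.01960 M, so pOH = 1.71 and pH = 14.00 - 1.71 = 12.29.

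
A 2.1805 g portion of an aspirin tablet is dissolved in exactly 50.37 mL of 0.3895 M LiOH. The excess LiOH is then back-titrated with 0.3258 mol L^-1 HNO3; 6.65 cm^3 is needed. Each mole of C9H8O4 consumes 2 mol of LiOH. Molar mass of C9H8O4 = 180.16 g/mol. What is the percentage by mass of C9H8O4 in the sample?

72.1%

Total n(LiOH) added = 0.3895 x 0.05037 = 0.01962 mol.
n(HNO3) used = 0.3258 x 0.006650 = 0.002167 mol, which equals the excess n(LiOH).
So n(LiOH) consumed by the sample = 0.01962 - 0.002167 = 0.01745 mol.
n(C9H8O4) = 0.01745 / 2 = 0.008726 mol.
mass C9H8O4 = 0.008726 x 180.16 = 1.572 g, so %C9H8O4 = 1.572/2.1805 x 100 = 72.1%.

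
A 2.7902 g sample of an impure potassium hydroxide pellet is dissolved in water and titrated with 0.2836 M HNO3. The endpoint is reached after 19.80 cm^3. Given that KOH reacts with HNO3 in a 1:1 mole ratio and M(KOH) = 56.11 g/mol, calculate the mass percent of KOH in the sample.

n(HNO3) = 0.2836 x 0.01980 = 0.005615 mol.
n(KOH) = 0.005615 / 1 = 0.005615 mol.
mass of KOH = 0.005615 x 56.11 = 0.3151 g.
% purity = 0.3151 / 2.7902 x 100 = 11.3%.

11.3%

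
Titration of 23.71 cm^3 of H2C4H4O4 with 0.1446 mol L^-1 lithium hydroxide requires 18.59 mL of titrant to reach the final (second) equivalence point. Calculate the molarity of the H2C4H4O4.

n(LiOH) = 0.1446 x 0.01859 = 0.002688 mol.
At the final (second) equivalence point, 2 mol OH^- react per mol H2C4H4O4, so n(H2C4H4O4) = 0.002688 / 2 = 0.001344 mol.
[H2C4H4O4] = 0.001344 / 0.02371 L = 0.0567 M.

0.0567 M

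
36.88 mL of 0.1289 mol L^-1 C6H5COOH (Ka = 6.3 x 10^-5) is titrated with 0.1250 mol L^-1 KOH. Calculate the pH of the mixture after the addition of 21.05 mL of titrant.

Initial n(C6H5COOH) = 0.1289 x 0.03688 = 0.004754 mol.
n(KOH) added = 0.1250 x 0.02105 = 0.002631 mol, converting that many moles of C6H5COOH to C6H5COO-.
Remaining n(C6H5COOH) = 0.002123 mol; n(C6H5COO-) = 0.002631 mol.
By Henderson-Hasselbalch, pH = pKa + log([A^-]/[HA]) = 4.20 + log(0.002631/0.002123) = 4.20 + (+0.09) = 4.29.

4.29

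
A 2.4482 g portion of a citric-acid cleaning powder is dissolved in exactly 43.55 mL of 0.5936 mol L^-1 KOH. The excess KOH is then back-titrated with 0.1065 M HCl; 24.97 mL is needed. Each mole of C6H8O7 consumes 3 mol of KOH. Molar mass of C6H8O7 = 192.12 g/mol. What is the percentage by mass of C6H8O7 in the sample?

Total n(KOH) added = 0.5936 x 0.04355 = 0.02585 mol.
n(HCl) used = 0.1065 x 0.02497 = 0.002659 mol, which equals the excess n(KOH).
So n(KOH) consumed by the sample = 0.02585 - 0.002659 = 0.02319 mol.
n(C6H8O7) = 0.02319 / 3 = 0.007731 mol.
mass C6H8O7 = 0.007731 x 192.12 = 1.485 g, so %C6H8O7 = 1.485/2.4482 x 100 = 60.7%.

60.7%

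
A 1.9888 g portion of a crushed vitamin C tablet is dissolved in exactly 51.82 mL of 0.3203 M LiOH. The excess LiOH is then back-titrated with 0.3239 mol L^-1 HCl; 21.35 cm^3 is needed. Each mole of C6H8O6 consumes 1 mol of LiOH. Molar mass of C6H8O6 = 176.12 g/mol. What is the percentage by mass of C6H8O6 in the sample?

85.7%

Total n(LiOH) added = 0.3203 x 0.05182 = 0.01660 mol.
n(HCl) used = 0.3239 x 0.02135 = 0.006915 mol, which equals the excess n(LiOH).
So n(LiOH) consumed by the sample = 0.01660 - 0.006915 = 0.009683 mol.
n(C6H8O6) = 0.009683 / 1 = 0.009683 mol.
mass C6H8O6 = 0.009683 x 176.12 = 1.705 g, so %C6H8O6 = 1.705/1.9888 x 100 = 85.7%.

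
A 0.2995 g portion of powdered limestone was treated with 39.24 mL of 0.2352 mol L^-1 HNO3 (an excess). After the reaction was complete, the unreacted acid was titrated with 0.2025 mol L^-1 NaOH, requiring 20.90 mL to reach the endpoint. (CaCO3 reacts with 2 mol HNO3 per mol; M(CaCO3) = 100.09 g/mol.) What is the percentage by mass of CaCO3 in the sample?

83.5%

Total n(HNO3) added = 0.2352 x 0.03924 = 0.009229 mol.
n(NaOH) used = 0.2025 x 0.02090 = 0.004232 mol, which equals the excess n(HNO3).
So n(HNO3) consumed by the sample = 0.009229 - 0.004232 = 0.004997 mol.
n(CaCO3) = 0.004997 / 2 = 0.002498 mol.
mass CaCO3 = 0.002498 x 100.09 = 0.2501 g, so %CaCO3 = 0.2501/0.2995 x 100 = 83.5%.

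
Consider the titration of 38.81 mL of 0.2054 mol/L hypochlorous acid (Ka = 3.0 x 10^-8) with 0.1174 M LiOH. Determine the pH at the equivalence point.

n(HClO) = 0.2054 x 0.03881 = 0.007972 mol; V(LiOH) at equivalence = 0.007972/0.1174 = 0.06790 L.
At equivalence all the acid is converted to ClO-; total volume = 0.03881 + 0.06790 = 0.1067 L, so [ClO-] = 0.007972/0.1067 = 0.07470 M.
Kb = Kw/Ka = 1.0e-14 / 3.0 x 10^-8 = 3.33e-7.
[OH^-] = sqrt(Kb x [ClO-]) = sqrt(3.33e-7 x 0.07470) = 0.000158 M.
pOH = 3.80, so pH = 14.00 - 3.80 = 10.20.

10.20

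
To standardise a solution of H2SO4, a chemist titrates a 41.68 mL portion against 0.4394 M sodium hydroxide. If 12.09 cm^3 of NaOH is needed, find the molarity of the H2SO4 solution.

0.0637 M

n(NaOH) delivered = 0.4394 x 0.01209 = 0.005312 mol.
The reaction is 1 H2SO4 + 2 NaOH, so n(H2SO4) = 0.005312 x 1/2 = 0.002656 mol.
[H2SO4] = 0.002656 mol / 0.04168 L = 0.0637 M.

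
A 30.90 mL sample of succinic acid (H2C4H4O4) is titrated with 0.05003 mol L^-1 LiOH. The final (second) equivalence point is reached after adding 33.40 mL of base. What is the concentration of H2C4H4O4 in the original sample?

n(LiOH) = 0.05003 x 0.03340 = 0.001671 mol.
At the final (second) equivalence point, 2 mol OH^- react per mol H2C4H4O4, so n(H2C4H4O4) = 0.001671 / 2 = 0.0008355 mol.
[H2C4H4O4] = 0.0008355 / 0.03090 L = 0.0270 M.

0.0270 M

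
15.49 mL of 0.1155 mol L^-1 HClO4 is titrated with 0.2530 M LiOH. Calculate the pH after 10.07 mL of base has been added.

n(acid) = 0.1155 x 0.01549 = 0.001789 mol; n(LiOH) added = 0.2530 x 0.01007 = 0.002548 mol.
Base is in excess by 0.002548 - 0.001789 = 0.0007586 mol in a total volume of 0.02556 L.
[OH^-] = 0.0007586/0.02556 = 0.02968 M, so pOH = 1.53 and pH = 14.00 - 1.53 = 12.47.

12.47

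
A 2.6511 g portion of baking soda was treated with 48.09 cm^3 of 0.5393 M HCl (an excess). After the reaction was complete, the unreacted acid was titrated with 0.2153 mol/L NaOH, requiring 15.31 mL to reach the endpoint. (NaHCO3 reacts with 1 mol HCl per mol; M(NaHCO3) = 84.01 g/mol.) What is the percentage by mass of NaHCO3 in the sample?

Total n(HCl) added = 0.5393 x 0.04809 = 0.02593 mol.
n(NaOH) used = 0.2153 x 0.01531 = 0.003296 mol, which equals the excess n(HCl).
So n(HCl) consumed by the sample = 0.02593 - 0.003296 = 0.02264 mol.
n(NaHCO3) = 0.02264 / 1 = 0.02264 mol.
mass NaHCO3 = 0.02264 x 84.01 = 1.902 g, so %NaHCO3 = 1.902/2.6511 x 100 = 71.7%.

71.7%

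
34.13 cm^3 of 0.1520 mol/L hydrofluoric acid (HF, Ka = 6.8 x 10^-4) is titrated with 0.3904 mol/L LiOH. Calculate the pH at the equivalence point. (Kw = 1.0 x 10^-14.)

n(HF) = 0.1520 x 0.03413 = 0.005188 mol; V(LiOH) at equivalence = 0.005188/0.3904 = 0.01329 L.
At equivalence all the acid is converted to F-; total volume = 0.03413 + 0.01329 = 0.04742 L, so [F-] = 0.005188/0.04742 = 0.1094 M.
Kb = Kw/Ka = 1.0e-14 / 6.8 x 10^-4 = 1.47e-11.
[OH^-] = sqrt(Kb x [F-]) = sqrt(1.47e-11 x 0.1094) = 1.27e-6 M.
pOH = 5.90, so pH = 14.00 - 5.90 = 8.10.

8.10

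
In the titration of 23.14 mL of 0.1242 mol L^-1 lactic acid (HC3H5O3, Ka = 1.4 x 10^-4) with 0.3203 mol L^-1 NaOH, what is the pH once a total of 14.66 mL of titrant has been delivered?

12.68

n(acid) = 0.1242 x 0.02314 = 0.002874 mol; n(NaOH) added = 0.3203 x 0.01466 = 0.004696 mol.
Base is in excess by 0.004696 - 0.002874 = 0.001822 mol in a total volume of 0.03780 L.
[OH^-] = 0.001822/0.03780 = 0.04819 M, so pOH = 1.32 and pH = 14.00 - 1.32 = 12.68.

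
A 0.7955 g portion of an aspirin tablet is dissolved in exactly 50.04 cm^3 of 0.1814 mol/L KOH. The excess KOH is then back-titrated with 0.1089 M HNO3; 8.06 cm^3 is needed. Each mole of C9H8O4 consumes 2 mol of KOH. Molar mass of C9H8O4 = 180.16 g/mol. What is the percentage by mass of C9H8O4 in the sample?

92.8%

Total n(KOH) added = 0.1814 x 0.05004 = 0.009077 mol.
n(HNO3) used = 0.1089 x 0.008060 = 0.0008777 mol, which equals the excess n(KOH).
So n(KOH) consumed by the sample = 0.009077 - 0.0008777 = 0.008200 mol.
n(C9H8O4) = 0.008200 / 2 = 0.004100 mol.
mass C9H8O4 = 0.004100 x 180.16 = 0.7386 g, so %C9H8O4 = 0.7386/0.7955 x 100 = 92.8%.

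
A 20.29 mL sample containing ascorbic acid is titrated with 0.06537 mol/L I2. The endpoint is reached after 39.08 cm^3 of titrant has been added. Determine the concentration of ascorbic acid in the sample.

0.126 M

n(I2) = 0.06537 x 0.03908 = 0.002555 mol.
From the balanced equation, 1 mol I2 reacts with 1 mol ascorbic acid, so n(ascorbic acid) = 0.002555 x 1/1 = 0.002555 mol.
[ascorbic acid] = 0.002555 / 0.02029 L = 0.126 M.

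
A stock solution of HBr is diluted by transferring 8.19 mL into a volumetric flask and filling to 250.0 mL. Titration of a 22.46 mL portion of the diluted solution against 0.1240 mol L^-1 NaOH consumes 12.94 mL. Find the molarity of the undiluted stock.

n(NaOH) = 0.1240 x 0.01294 = 0.001605 mol.
n(HBr) in the aliquot = 0.001605 mol.
[diluted HBr] = 0.001605 / 0.02246 = 0.07144 M.
Dilution factor = 250.0/8.190 = 30.53, so [stock] = 0.07144 x 30.53 = 2.18 M.

2.18 M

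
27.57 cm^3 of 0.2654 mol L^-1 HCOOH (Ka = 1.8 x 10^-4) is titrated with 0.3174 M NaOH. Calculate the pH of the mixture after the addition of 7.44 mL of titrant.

3.42

Initial n(HCOOH) = 0.2654 x 0.02757 = 0.007317 mol.
n(NaOH) added = 0.3174 x 0.007440 = 0.002361 mol, converting that many moles of HCOOH to HCOO-.
Remaining n(HCOOH) = 0.004956 mol; n(HCOO-) = 0.002361 mol.
By Henderson-Hasselbalch, pH = pKa + log([A^-]/[HA]) = 3.74 + log(0.002361/0.004956) = 3.74 + (-0.32) = 3.42.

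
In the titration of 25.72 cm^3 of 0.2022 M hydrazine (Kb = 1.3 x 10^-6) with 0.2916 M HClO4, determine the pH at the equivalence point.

n(N2H4) = 0.2022 x 0.02572 = 0.005201 mol; V(HClO4) at equivalence = 0.005201/0.2916 = 0.01783 L.
At equivalence the base is fully converted to N2H5+; total volume = 0.04355 L, so [N2H5+] = 0.005201/0.04355 = 0.1194 M.
Ka(N2H5+) = Kw/Kb = 1.0e-14 / 1.3 x 10^-6 = 7.69e-9.
[H^+] = sqrt(Ka x [N2H5+]) = sqrt(7.69e-9 x 0.1194) = 3.03e-5 M.
pH = -log(3.03e-5) = 4.52.

4.52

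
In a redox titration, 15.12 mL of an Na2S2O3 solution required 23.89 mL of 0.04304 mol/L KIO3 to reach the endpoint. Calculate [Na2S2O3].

0.408 M

n(KIO3) = 0.04304 x 0.02389 = 0.001028 mol.
From the balanced equation, 1 mol KIO3 reacts with 6 mol Na2S2O3, so n(Na2S2O3) = 0.001028 x 6/1 = 0.006169 mol.
[Na2S2O3] = 0.006169 / 0.01512 L = 0.408 M.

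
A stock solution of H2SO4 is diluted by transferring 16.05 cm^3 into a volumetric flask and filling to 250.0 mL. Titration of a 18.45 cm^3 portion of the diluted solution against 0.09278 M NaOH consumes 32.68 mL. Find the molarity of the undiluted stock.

1.28 M

n(NaOH) = 0.09278 x 0.03268 = 0.003032 mol.
n(H2SO4) in the aliquot = 0.003032 x 1/2 = 0.001516 mol.
[diluted H2SO4] = 0.001516 / 0.01845 = 0.08217 M.
Dilution factor = 250.0/16.05 = 15.58, so [stock] = 0.08217 x 15.58 = 1.28 M.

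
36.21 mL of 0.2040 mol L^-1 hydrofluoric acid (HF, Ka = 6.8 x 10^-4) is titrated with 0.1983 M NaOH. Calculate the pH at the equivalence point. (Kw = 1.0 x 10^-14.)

n(HF) = 0.2040 x 0.03621 = 0.007387 mol; V(NaOH) at equivalence = 0.007387/0.1983 = 0.03725 L.
At equivalence all the acid is converted to F-; total volume = 0.03621 + 0.03725 = 0.07346 L, so [F-] = 0.007387/0.07346 = 0.1006 M.
Kb = Kw/Ka = 1.0e-14 / 6.8 x 10^-4 = 1.47e-11.
[OH^-] = sqrt(Kb x [F-]) = sqrt(1.47e-11 x 0.1006) = 1.22e-6 M.
pOH = 5.92, so pH = 14.00 - 5.92 = 8.08.

8.08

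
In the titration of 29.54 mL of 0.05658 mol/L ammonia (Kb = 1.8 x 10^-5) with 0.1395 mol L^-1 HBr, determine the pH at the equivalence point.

5.33

n(NH3) = 0.05658 x 0.02954 = 0.001671 mol; V(HBr) at equivalence = 0.001671/0.1395 = 0.01198 L.
At equivalence the base is fully converted to NH4+; total volume = 0.04152 L, so [NH4+] = 0.001671/0.04152 = 0.04025 M.
Ka(NH4+) = Kw/Kb = 1.0e-14 / 1.8 x 10^-5 = 5.56e-10.
[H^+] = sqrt(Ka x [NH4+]) = sqrt(5.56e-10 x 0.04025) = 4.73e-6 M.
pH = -log(4.73e-6) = 5.33.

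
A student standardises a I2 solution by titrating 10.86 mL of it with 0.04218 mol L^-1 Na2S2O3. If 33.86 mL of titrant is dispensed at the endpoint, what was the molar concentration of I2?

n(Na2S2O3) = 0.04218 x 0.03386 = 0.001428 mol.
From the balanced equation, 2 mol Na2S2O3 reacts with 1 mol I2, so n(I2) = 0.001428 x 1/2 = 0.0007141 mol.
[I2] = 0.0007141 / 0.01086 L = 0.0658 M.

0.0658 M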